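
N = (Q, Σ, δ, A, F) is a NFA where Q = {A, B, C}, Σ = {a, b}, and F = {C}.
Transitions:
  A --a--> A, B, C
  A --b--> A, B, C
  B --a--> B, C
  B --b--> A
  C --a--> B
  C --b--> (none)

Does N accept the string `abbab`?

accepted

Start: {A}
read a: {A, B, C}
read b: {A, B, C}
read b: {A, B, C}
read a: {A, B, C}
read b: {A, B, C}
Reachable ∩ accepting = {C} — nonempty.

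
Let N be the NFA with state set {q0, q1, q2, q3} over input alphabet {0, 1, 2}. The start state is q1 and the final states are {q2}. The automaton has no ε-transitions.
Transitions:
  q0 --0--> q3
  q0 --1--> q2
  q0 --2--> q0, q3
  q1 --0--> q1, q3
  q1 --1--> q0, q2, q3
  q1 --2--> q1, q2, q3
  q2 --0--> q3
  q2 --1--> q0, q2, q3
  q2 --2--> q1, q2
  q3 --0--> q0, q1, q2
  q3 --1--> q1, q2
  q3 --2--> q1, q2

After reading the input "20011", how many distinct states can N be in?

4

Start: {q1}
read 2: {q1, q2, q3}
read 0: {q0, q1, q2, q3}
read 0: {q0, q1, q2, q3}
read 1: {q0, q1, q2, q3}
read 1: {q0, q1, q2, q3}
Final reachable set {q0, q1, q2, q3} has 4 states.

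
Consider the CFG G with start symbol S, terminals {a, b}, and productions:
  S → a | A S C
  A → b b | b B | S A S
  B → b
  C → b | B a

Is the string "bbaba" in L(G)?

S ⇒ ASC ⇒ bbSC ⇒ bbaC ⇒ bbaBa ⇒ bbaba

yes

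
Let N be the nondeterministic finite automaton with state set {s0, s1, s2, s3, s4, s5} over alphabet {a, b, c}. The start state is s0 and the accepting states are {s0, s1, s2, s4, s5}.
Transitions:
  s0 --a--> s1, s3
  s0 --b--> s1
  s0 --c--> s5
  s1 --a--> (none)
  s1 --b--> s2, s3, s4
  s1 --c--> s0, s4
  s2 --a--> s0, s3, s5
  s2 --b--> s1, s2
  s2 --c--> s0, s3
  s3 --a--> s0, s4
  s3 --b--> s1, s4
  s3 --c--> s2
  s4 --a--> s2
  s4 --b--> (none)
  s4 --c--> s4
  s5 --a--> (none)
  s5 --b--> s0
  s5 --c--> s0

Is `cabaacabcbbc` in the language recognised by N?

Start: {s0}
read c: {s5}
read a: {}
The reachable set is empty and stays empty for the remaining 10 symbols.
Reachable ∩ accepting = {} — empty.

rejected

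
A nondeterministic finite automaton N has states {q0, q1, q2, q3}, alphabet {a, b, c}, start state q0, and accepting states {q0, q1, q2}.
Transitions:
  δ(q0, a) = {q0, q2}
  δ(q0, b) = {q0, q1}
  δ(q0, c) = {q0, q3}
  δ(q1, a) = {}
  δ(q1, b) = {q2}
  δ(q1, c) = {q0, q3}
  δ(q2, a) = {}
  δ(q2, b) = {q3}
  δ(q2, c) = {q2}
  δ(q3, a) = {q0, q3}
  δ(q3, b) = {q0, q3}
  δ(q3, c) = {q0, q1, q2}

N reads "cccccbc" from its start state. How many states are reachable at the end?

Start: {q0}
read c: {q0, q3}
read c: {q0, q1, q2, q3}
read c: {q0, q1, q2, q3}
read c: {q0, q1, q2, q3}
read c: {q0, q1, q2, q3}
read b: {q0, q1, q2, q3}
read c: {q0, q1, q2, q3}
Final reachable set {q0, q1, q2, q3} has 4 states.

4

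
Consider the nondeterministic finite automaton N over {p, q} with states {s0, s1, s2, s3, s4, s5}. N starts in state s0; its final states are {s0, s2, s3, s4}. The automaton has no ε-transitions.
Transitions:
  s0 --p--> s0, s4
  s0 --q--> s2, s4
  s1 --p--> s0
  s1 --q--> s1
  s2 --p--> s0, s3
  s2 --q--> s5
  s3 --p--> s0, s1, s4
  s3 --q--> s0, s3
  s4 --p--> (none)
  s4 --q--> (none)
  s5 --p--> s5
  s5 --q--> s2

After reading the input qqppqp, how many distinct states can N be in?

Start: {s0}
read q: {s2, s4}
read q: {s5}
read p: {s5}
read p: {s5}
read q: {s2}
read p: {s0, s3}
Final reachable set {s0, s3} has 2 states.

2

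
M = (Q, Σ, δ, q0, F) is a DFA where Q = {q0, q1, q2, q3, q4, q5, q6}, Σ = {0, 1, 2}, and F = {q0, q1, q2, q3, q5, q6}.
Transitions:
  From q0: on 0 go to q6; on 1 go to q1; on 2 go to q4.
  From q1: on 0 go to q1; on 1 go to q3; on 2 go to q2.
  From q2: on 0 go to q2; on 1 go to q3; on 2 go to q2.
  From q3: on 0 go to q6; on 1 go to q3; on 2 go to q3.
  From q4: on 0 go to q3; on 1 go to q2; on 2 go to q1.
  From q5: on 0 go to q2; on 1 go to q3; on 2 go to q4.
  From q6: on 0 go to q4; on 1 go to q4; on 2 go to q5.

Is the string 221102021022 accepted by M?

rejected

q0 --2--> q4
q4 --2--> q1
q1 --1--> q3
q3 --1--> q3
q3 --0--> q6
q6 --2--> q5
q5 --0--> q2
q2 --2--> q2
q2 --1--> q3
q3 --0--> q6
q6 --2--> q5
q5 --2--> q4
End in state q4, which is not an accepting state.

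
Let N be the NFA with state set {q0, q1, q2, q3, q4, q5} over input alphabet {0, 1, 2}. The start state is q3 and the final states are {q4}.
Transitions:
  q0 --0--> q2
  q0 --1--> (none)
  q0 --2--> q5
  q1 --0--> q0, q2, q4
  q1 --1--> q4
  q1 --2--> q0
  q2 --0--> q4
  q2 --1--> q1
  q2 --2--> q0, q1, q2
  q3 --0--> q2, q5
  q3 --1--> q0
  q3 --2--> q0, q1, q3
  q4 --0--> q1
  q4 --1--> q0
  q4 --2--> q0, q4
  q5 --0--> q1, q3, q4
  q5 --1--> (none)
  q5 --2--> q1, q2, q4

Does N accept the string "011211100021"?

Start: {q3}
read 0: {q2, q5}
read 1: {q1}
read 1: {q4}
read 2: {q0, q4}
read 1: {q0}
read 1: {}
The reachable set is empty and stays empty for the remaining 6 symbols.
Reachable ∩ accepting = {} — empty.

rejected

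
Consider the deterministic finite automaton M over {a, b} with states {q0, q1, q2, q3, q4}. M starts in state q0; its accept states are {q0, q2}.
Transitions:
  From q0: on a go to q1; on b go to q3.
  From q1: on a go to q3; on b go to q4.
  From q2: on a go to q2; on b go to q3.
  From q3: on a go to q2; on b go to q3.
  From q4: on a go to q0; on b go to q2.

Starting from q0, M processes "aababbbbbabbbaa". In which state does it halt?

q2

q0 --a--> q1
q1 --a--> q3
q3 --b--> q3
q3 --a--> q2
q2 --b--> q3
q3 --b--> q3
q3 --b--> q3
q3 --b--> q3
q3 --b--> q3
q3 --a--> q2
q2 --b--> q3
q3 --b--> q3
q3 --b--> q3
q3 --a--> q2
q2 --a--> q2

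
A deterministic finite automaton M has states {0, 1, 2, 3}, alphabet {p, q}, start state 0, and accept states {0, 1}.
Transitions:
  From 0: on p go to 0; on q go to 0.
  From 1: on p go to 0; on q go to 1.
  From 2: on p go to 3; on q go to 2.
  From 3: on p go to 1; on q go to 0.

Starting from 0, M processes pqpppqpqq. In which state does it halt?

0 --p--> 0
0 --q--> 0
0 --p--> 0
0 --p--> 0
0 --p--> 0
0 --q--> 0
0 --p--> 0
0 --q--> 0
0 --q--> 0

0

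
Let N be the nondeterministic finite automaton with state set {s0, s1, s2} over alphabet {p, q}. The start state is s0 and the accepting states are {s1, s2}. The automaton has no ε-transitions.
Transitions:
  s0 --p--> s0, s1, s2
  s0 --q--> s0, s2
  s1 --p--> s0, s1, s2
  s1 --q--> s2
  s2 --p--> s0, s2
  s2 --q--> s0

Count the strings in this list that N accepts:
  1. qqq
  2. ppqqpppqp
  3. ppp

qqq: accepted
ppqqpppqp: accepted
ppp: accepted

3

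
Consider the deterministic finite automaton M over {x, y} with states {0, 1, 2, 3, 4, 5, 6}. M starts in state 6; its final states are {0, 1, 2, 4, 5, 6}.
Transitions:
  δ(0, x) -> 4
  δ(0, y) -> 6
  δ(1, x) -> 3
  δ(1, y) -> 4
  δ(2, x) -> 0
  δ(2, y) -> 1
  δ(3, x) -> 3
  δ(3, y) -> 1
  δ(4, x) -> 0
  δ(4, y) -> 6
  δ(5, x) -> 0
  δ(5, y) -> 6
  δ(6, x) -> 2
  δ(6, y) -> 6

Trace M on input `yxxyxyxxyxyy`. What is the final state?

4

6 --y--> 6
6 --x--> 2
2 --x--> 0
0 --y--> 6
6 --x--> 2
2 --y--> 1
1 --x--> 3
3 --x--> 3
3 --y--> 1
1 --x--> 3
3 --y--> 1
1 --y--> 4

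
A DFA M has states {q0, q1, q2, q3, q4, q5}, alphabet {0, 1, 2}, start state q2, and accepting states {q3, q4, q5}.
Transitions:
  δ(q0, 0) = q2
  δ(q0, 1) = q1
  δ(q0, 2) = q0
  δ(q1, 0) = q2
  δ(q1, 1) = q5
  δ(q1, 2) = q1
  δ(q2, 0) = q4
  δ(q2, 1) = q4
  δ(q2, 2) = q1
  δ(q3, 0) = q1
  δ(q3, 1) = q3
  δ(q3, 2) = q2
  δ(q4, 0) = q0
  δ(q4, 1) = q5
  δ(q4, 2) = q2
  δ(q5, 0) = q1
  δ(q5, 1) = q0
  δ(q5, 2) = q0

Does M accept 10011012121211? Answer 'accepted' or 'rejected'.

accepted

q2 --1--> q4
q4 --0--> q0
q0 --0--> q2
q2 --1--> q4
q4 --1--> q5
q5 --0--> q1
q1 --1--> q5
q5 --2--> q0
q0 --1--> q1
q1 --2--> q1
q1 --1--> q5
q5 --2--> q0
q0 --1--> q1
q1 --1--> q5
End in state q5, which is an accepting state.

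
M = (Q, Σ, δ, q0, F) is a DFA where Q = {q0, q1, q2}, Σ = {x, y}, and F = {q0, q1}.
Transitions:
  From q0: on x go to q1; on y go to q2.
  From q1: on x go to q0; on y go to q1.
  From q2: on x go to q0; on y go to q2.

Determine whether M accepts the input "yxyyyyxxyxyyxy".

q0 --y--> q2
q2 --x--> q0
q0 --y--> q2
q2 --y--> q2
q2 --y--> q2
q2 --y--> q2
q2 --x--> q0
q0 --x--> q1
q1 --y--> q1
q1 --x--> q0
q0 --y--> q2
q2 --y--> q2
q2 --x--> q0
q0 --y--> q2
End in state q2, which is not an accepting state.

rejected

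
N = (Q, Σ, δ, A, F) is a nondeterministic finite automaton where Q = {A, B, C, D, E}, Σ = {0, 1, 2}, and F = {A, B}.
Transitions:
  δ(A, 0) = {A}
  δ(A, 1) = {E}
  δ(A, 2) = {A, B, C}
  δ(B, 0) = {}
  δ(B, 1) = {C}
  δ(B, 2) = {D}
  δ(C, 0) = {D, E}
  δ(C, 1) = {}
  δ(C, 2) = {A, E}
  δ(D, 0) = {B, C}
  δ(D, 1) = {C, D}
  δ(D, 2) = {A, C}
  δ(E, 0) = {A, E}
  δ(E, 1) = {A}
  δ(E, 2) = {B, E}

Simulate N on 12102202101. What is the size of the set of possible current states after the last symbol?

4

Start: {A}
read 1: {E}
read 2: {B, E}
read 1: {A, C}
read 0: {A, D, E}
read 2: {A, B, C, E}
read 2: {A, B, C, D, E}
read 0: {A, B, C, D, E}
read 2: {A, B, C, D, E}
read 1: {A, C, D, E}
read 0: {A, B, C, D, E}
read 1: {A, C, D, E}
Final reachable set {A, C, D, E} has 4 states.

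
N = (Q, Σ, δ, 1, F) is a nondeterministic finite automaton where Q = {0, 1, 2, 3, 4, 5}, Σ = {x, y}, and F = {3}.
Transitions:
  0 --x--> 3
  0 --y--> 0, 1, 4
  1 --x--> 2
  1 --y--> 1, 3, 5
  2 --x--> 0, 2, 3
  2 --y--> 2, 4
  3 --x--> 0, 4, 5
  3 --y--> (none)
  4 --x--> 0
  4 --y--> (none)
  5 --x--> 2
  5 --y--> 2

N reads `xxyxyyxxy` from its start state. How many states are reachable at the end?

Start: {1}
read x: {2}
read x: {0, 2, 3}
read y: {0, 1, 2, 4}
read x: {0, 2, 3}
read y: {0, 1, 2, 4}
read y: {0, 1, 2, 3, 4, 5}
read x: {0, 2, 3, 4, 5}
read x: {0, 2, 3, 4, 5}
read y: {0, 1, 2, 4}
Final reachable set {0, 1, 2, 4} has 4 states.

4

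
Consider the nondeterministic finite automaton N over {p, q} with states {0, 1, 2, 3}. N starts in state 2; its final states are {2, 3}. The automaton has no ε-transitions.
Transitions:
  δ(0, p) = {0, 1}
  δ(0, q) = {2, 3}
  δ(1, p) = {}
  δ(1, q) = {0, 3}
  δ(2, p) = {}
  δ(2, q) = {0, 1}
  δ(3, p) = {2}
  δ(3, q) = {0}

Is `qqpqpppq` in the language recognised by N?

Start: {2}
read q: {0, 1}
read q: {0, 2, 3}
read p: {0, 1, 2}
read q: {0, 1, 2, 3}
read p: {0, 1, 2}
read p: {0, 1}
read p: {0, 1}
read q: {0, 2, 3}
Reachable ∩ accepting = {2, 3} — nonempty.

accepted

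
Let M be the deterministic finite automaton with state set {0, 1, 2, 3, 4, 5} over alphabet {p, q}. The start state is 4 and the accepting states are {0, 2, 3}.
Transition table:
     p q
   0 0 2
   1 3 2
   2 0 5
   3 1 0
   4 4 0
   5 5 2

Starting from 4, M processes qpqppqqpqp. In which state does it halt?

4 --q--> 0
0 --p--> 0
0 --q--> 2
2 --p--> 0
0 --p--> 0
0 --q--> 2
2 --q--> 5
5 --p--> 5
5 --q--> 2
2 --p--> 0

0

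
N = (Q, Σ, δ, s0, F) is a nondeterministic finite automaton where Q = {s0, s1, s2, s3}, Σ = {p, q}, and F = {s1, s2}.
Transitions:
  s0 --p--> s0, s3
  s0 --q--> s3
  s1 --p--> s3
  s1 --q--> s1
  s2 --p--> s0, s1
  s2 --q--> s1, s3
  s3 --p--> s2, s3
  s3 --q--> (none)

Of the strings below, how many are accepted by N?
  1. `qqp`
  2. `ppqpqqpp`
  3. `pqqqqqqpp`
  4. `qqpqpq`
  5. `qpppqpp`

2

`qqp`: rejected
`ppqpqqpp`: accepted
`pqqqqqqpp`: rejected
`qqpqpq`: rejected
`qpppqpp`: accepted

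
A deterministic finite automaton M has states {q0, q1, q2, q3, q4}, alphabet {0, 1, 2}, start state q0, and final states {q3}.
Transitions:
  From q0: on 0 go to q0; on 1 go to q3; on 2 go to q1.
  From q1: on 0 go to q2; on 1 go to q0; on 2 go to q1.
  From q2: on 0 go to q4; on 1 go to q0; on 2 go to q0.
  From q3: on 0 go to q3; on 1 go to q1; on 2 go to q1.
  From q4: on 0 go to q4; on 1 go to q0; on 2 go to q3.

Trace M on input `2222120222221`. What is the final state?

q0 --2--> q1
q1 --2--> q1
q1 --2--> q1
q1 --2--> q1
q1 --1--> q0
q0 --2--> q1
q1 --0--> q2
q2 --2--> q0
q0 --2--> q1
q1 --2--> q1
q1 --2--> q1
q1 --2--> q1
q1 --1--> q0

q0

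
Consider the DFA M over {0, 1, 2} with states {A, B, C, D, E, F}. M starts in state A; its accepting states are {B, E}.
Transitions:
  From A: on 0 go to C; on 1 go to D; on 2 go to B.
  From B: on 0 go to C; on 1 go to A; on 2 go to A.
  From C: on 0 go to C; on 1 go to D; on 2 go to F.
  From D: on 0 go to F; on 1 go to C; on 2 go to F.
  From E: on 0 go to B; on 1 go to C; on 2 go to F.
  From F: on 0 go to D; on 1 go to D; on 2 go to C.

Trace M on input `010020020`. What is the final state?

C

A --0--> C
C --1--> D
D --0--> F
F --0--> D
D --2--> F
F --0--> D
D --0--> F
F --2--> C
C --0--> C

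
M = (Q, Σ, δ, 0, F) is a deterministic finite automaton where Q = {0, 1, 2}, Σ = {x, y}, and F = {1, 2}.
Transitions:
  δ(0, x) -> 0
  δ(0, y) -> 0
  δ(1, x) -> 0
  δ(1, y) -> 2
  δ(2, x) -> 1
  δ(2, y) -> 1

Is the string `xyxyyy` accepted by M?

rejected

0 --x--> 0
0 --y--> 0
0 --x--> 0
0 --y--> 0
0 --y--> 0
0 --y--> 0
End in state 0, which is not an accepting state.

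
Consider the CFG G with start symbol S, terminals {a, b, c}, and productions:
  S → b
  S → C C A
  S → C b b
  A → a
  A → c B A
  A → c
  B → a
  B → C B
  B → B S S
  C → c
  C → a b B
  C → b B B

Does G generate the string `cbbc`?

no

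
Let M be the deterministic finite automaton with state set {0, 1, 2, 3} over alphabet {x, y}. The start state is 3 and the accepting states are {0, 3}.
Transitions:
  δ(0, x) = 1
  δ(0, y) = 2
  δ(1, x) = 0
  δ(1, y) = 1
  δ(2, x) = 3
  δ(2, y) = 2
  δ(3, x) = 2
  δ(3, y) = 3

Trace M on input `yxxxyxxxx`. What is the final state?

2

3 --y--> 3
3 --x--> 2
2 --x--> 3
3 --x--> 2
2 --y--> 2
2 --x--> 3
3 --x--> 2
2 --x--> 3
3 --x--> 2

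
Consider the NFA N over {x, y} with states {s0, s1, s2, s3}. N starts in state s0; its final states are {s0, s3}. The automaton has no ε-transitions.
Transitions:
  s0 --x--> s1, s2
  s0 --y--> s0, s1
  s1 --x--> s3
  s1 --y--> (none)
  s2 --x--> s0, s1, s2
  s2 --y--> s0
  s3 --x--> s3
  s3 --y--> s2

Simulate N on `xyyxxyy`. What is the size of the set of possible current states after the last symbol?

2

Start: {s0}
read x: {s1, s2}
read y: {s0}
read y: {s0, s1}
read x: {s1, s2, s3}
read x: {s0, s1, s2, s3}
read y: {s0, s1, s2}
read y: {s0, s1}
Final reachable set {s0, s1} has 2 states.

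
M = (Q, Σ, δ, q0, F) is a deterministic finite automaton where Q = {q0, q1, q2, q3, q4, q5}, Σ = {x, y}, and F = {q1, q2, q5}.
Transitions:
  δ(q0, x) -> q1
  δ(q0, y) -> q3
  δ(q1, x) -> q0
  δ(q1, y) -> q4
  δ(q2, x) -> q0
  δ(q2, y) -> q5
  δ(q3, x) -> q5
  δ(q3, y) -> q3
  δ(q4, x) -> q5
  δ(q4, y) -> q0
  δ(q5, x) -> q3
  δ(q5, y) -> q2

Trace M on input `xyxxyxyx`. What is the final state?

q0 --x--> q1
q1 --y--> q4
q4 --x--> q5
q5 --x--> q3
q3 --y--> q3
q3 --x--> q5
q5 --y--> q2
q2 --x--> q0

q0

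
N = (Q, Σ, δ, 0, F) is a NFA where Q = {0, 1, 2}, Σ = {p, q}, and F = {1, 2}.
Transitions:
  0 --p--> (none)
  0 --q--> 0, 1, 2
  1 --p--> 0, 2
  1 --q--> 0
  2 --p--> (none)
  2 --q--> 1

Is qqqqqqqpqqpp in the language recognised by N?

rejected

Start: {0}
read q: {0, 1, 2}
read q: {0, 1, 2}
read q: {0, 1, 2}
read q: {0, 1, 2}
read q: {0, 1, 2}
read q: {0, 1, 2}
read q: {0, 1, 2}
read p: {0, 2}
read q: {0, 1, 2}
read q: {0, 1, 2}
read p: {0, 2}
read p: {}
Reachable ∩ accepting = {} — empty.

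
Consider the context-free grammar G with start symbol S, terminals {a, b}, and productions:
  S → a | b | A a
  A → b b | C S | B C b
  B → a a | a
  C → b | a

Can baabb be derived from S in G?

no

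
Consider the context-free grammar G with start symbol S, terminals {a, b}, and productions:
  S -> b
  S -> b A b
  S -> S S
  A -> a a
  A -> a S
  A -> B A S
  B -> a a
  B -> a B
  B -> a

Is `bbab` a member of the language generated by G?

no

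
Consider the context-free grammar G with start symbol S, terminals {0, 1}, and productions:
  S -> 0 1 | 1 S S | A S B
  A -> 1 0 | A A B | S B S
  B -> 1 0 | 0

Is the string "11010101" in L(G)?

S ⇒ 1SS ⇒ 11SSS ⇒ 1101SS ⇒ 110101S ⇒ 11010101

yes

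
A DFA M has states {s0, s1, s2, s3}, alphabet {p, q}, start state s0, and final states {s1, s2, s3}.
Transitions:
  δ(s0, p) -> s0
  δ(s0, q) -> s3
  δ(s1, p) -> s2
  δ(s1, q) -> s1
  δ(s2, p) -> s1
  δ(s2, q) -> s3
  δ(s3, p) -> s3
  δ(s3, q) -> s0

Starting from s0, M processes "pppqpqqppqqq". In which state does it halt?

s0

s0 --p--> s0
s0 --p--> s0
s0 --p--> s0
s0 --q--> s3
s3 --p--> s3
s3 --q--> s0
s0 --q--> s3
s3 --p--> s3
s3 --p--> s3
s3 --q--> s0
s0 --q--> s3
s3 --q--> s0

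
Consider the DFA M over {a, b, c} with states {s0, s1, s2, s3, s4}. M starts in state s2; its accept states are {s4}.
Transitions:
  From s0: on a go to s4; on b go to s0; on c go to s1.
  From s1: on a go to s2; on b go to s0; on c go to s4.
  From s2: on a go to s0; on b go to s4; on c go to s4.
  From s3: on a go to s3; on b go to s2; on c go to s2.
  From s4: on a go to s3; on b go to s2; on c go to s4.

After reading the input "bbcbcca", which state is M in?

s3

s2 --b--> s4
s4 --b--> s2
s2 --c--> s4
s4 --b--> s2
s2 --c--> s4
s4 --c--> s4
s4 --a--> s3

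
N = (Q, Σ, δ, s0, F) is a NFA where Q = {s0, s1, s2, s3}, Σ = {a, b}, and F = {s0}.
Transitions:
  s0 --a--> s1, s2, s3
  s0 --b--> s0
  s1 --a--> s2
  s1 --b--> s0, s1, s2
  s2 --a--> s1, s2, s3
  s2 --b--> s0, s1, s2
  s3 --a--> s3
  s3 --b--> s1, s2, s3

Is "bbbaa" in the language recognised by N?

rejected

Start: {s0}
read b: {s0}
read b: {s0}
read b: {s0}
read a: {s1, s2, s3}
read a: {s1, s2, s3}
Reachable ∩ accepting = {} — empty.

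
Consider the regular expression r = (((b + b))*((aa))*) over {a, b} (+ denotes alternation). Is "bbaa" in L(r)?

Split as bb·aa: ((b+b))* matches bb and ((aa))* matches aa.

yes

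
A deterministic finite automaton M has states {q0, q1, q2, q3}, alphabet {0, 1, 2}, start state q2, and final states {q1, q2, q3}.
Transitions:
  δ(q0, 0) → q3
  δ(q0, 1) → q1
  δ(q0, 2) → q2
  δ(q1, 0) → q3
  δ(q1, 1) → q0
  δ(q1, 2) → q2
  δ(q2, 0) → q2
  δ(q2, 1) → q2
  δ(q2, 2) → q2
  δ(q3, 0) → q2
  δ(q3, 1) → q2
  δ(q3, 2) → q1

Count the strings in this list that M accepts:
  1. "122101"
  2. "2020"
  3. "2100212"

3

"122101": accepted
"2020": accepted
"2100212": accepted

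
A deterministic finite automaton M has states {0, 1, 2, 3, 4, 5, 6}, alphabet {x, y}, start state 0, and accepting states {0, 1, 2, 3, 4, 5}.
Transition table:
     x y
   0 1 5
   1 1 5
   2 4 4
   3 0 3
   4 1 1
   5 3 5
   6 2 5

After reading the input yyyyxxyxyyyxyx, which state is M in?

3

0 --y--> 5
5 --y--> 5
5 --y--> 5
5 --y--> 5
5 --x--> 3
3 --x--> 0
0 --y--> 5
5 --x--> 3
3 --y--> 3
3 --y--> 3
3 --y--> 3
3 --x--> 0
0 --y--> 5
5 --x--> 3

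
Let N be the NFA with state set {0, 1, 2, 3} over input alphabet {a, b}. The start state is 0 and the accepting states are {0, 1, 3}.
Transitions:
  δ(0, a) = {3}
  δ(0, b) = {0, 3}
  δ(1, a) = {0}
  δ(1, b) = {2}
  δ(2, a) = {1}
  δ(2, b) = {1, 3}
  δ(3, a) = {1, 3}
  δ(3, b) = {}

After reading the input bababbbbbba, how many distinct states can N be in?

Start: {0}
read b: {0, 3}
read a: {1, 3}
read b: {2}
read a: {1}
read b: {2}
read b: {1, 3}
read b: {2}
read b: {1, 3}
read b: {2}
read b: {1, 3}
read a: {0, 1, 3}
Final reachable set {0, 1, 3} has 3 states.

3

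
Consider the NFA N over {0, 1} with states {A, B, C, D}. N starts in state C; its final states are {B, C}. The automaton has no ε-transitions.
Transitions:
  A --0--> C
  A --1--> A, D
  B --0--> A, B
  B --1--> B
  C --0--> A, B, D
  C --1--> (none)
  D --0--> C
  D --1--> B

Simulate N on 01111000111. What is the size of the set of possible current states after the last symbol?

Start: {C}
read 0: {A, B, D}
read 1: {A, B, D}
read 1: {A, B, D}
read 1: {A, B, D}
read 1: {A, B, D}
read 0: {A, B, C}
read 0: {A, B, C, D}
read 0: {A, B, C, D}
read 1: {A, B, D}
read 1: {A, B, D}
read 1: {A, B, D}
Final reachable set {A, B, D} has 3 states.

3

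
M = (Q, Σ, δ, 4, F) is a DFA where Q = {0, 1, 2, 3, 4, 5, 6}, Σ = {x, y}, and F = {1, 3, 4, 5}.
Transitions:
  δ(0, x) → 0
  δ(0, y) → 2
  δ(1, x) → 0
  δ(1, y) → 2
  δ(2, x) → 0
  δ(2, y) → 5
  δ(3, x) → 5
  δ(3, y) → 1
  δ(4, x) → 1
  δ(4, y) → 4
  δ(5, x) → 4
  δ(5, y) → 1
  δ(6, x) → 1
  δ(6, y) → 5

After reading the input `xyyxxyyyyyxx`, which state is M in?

1

4 --x--> 1
1 --y--> 2
2 --y--> 5
5 --x--> 4
4 --x--> 1
1 --y--> 2
2 --y--> 5
5 --y--> 1
1 --y--> 2
2 --y--> 5
5 --x--> 4
4 --x--> 1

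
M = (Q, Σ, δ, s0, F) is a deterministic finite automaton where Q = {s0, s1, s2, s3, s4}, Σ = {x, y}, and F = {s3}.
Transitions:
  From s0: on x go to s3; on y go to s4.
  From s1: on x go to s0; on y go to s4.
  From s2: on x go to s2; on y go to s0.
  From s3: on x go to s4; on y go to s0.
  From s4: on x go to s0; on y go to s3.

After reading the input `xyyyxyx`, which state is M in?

s0 --x--> s3
s3 --y--> s0
s0 --y--> s4
s4 --y--> s3
s3 --x--> s4
s4 --y--> s3
s3 --x--> s4

s4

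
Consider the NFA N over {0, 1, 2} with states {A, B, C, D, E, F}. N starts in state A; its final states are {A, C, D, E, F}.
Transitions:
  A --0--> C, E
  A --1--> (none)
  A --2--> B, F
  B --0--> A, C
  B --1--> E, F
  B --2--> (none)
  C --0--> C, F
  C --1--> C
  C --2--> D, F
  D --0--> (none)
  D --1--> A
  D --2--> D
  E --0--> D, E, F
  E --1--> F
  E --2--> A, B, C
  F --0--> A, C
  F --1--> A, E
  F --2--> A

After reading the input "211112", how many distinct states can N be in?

Start: {A}
read 2: {B, F}
read 1: {A, E, F}
read 1: {A, E, F}
read 1: {A, E, F}
read 1: {A, E, F}
read 2: {A, B, C, F}
Final reachable set {A, B, C, F} has 4 states.

4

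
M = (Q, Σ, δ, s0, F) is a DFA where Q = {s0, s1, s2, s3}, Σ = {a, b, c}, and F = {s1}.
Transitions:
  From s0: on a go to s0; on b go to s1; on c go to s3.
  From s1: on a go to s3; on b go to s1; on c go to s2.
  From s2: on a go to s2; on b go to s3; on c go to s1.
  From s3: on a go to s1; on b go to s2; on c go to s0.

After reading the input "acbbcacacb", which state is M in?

s0 --a--> s0
s0 --c--> s3
s3 --b--> s2
s2 --b--> s3
s3 --c--> s0
s0 --a--> s0
s0 --c--> s3
s3 --a--> s1
s1 --c--> s2
s2 --b--> s3

s3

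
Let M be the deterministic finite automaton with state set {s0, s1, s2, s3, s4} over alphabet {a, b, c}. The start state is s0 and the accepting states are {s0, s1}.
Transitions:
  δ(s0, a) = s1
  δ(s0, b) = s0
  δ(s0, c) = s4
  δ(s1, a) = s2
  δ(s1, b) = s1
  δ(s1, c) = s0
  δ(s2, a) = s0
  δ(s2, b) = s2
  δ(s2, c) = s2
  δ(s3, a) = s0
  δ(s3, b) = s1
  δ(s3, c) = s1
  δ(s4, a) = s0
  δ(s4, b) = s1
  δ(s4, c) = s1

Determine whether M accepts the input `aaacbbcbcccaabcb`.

rejected

s0 --a--> s1
s1 --a--> s2
s2 --a--> s0
s0 --c--> s4
s4 --b--> s1
s1 --b--> s1
s1 --c--> s0
s0 --b--> s0
s0 --c--> s4
s4 --c--> s1
s1 --c--> s0
s0 --a--> s1
s1 --a--> s2
s2 --b--> s2
s2 --c--> s2
s2 --b--> s2
End in state s2, which is not an accepting state.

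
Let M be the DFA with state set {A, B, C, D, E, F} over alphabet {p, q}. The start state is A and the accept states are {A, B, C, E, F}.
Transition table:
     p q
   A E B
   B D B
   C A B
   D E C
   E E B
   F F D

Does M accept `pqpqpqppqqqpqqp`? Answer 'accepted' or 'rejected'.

rejected

A --p--> E
E --q--> B
B --p--> D
D --q--> C
C --p--> A
A --q--> B
B --p--> D
D --p--> E
E --q--> B
B --q--> B
B --q--> B
B --p--> D
D --q--> C
C --q--> B
B --p--> D
End in state D, which is not an accepting state.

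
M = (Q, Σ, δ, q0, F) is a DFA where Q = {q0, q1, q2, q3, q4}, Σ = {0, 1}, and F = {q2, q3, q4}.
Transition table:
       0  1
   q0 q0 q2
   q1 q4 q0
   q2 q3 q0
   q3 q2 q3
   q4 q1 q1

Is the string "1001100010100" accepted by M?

rejected

q0 --1--> q2
q2 --0--> q3
q3 --0--> q2
q2 --1--> q0
q0 --1--> q2
q2 --0--> q3
q3 --0--> q2
q2 --0--> q3
q3 --1--> q3
q3 --0--> q2
q2 --1--> q0
q0 --0--> q0
q0 --0--> q0
End in state q0, which is not an accepting state.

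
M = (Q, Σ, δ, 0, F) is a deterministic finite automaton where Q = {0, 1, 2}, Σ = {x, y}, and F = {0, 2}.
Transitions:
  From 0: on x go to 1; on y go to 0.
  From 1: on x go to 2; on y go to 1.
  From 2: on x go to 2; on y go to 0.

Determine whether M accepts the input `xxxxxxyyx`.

0 --x--> 1
1 --x--> 2
2 --x--> 2
2 --x--> 2
2 --x--> 2
2 --x--> 2
2 --y--> 0
0 --y--> 0
0 --x--> 1
End in state 1, which is not an accepting state.

rejected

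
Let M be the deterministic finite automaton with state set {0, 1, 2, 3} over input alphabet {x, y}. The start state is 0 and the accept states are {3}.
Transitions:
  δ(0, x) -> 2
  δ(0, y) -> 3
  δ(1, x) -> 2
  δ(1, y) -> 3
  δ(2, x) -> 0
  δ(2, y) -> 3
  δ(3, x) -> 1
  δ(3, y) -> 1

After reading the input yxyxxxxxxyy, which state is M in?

0 --y--> 3
3 --x--> 1
1 --y--> 3
3 --x--> 1
1 --x--> 2
2 --x--> 0
0 --x--> 2
2 --x--> 0
0 --x--> 2
2 --y--> 3
3 --y--> 1

1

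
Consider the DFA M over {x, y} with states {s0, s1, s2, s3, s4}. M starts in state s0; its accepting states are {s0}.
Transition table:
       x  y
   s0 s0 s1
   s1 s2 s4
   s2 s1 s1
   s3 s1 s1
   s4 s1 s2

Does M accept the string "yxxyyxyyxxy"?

s0 --y--> s1
s1 --x--> s2
s2 --x--> s1
s1 --y--> s4
s4 --y--> s2
s2 --x--> s1
s1 --y--> s4
s4 --y--> s2
s2 --x--> s1
s1 --x--> s2
s2 --y--> s1
End in state s1, which is not an accepting state.

rejected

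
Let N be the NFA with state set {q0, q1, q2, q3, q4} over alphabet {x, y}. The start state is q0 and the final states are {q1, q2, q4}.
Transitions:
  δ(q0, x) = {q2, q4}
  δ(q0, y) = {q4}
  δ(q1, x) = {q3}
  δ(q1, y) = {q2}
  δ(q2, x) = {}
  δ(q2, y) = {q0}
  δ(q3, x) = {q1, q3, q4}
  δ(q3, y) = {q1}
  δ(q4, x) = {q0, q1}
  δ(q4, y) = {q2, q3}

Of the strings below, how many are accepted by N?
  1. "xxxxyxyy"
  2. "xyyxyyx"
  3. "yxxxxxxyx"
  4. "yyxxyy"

4

"xxxxyxyy": accepted
"xyyxyyx": accepted
"yxxxxxxyx": accepted
"yyxxyy": accepted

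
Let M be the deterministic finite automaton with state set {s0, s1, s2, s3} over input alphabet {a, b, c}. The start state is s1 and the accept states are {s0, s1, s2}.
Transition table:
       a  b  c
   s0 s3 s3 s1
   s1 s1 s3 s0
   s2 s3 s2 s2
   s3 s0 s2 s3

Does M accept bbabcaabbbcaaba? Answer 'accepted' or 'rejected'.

accepted

s1 --b--> s3
s3 --b--> s2
s2 --a--> s3
s3 --b--> s2
s2 --c--> s2
s2 --a--> s3
s3 --a--> s0
s0 --b--> s3
s3 --b--> s2
s2 --b--> s2
s2 --c--> s2
s2 --a--> s3
s3 --a--> s0
s0 --b--> s3
s3 --a--> s0
End in state s0, which is an accepting state.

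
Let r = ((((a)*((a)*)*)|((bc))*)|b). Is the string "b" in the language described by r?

yes

The right alternative b matches b.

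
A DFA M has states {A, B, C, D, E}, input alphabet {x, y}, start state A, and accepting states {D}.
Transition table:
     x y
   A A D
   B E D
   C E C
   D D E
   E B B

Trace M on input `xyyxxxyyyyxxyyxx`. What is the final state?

A --x--> A
A --y--> D
D --y--> E
E --x--> B
B --x--> E
E --x--> B
B --y--> D
D --y--> E
E --y--> B
B --y--> D
D --x--> D
D --x--> D
D --y--> E
E --y--> B
B --x--> E
E --x--> B

B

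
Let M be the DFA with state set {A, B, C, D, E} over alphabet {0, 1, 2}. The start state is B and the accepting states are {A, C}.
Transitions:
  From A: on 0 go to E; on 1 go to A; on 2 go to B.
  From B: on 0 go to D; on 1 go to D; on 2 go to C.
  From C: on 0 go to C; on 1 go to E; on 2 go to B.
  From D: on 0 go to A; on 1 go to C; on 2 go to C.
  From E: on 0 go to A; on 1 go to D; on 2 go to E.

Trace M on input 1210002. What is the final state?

B --1--> D
D --2--> C
C --1--> E
E --0--> A
A --0--> E
E --0--> A
A --2--> B

B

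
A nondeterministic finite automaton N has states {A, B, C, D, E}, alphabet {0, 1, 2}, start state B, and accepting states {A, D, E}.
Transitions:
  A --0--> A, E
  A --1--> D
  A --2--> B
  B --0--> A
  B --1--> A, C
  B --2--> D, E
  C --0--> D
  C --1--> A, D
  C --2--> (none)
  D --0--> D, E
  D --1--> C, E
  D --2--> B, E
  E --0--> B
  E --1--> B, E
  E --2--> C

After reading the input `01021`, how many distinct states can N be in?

Start: {B}
read 0: {A}
read 1: {D}
read 0: {D, E}
read 2: {B, C, E}
read 1: {A, B, C, D, E}
Final reachable set {A, B, C, D, E} has 5 states.

5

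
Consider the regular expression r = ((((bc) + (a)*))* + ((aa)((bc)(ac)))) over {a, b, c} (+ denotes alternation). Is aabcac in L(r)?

The right alternative ((aa)((bc)(ac))) matches aabcac.

yes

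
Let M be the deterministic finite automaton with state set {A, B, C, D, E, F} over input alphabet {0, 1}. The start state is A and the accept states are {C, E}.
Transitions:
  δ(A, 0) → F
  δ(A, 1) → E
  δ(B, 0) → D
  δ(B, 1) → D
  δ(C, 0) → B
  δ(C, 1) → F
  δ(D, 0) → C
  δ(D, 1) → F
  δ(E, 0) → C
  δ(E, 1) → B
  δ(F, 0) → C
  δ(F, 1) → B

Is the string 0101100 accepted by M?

A --0--> F
F --1--> B
B --0--> D
D --1--> F
F --1--> B
B --0--> D
D --0--> C
End in state C, which is an accepting state.

accepted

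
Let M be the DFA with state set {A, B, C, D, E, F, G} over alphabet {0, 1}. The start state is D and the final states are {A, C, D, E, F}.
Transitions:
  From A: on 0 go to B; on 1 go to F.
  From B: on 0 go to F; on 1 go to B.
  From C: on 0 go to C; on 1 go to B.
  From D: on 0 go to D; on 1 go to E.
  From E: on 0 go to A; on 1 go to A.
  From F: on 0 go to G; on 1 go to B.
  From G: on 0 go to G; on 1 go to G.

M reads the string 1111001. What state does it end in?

D --1--> E
E --1--> A
A --1--> F
F --1--> B
B --0--> F
F --0--> G
G --1--> G

G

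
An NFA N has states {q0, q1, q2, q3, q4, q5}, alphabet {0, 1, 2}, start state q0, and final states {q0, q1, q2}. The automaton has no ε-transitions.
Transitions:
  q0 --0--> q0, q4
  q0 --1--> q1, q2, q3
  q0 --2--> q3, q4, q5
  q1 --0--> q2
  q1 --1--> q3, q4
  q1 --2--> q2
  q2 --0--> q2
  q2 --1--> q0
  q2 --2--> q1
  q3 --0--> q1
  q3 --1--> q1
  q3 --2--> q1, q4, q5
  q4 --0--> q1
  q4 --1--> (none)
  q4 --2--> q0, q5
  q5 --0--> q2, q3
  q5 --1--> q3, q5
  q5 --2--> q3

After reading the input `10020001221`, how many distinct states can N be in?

Start: {q0}
read 1: {q1, q2, q3}
read 0: {q1, q2}
read 0: {q2}
read 2: {q1}
read 0: {q2}
read 0: {q2}
read 0: {q2}
read 1: {q0}
read 2: {q3, q4, q5}
read 2: {q0, q1, q3, q4, q5}
read 1: {q1, q2, q3, q4, q5}
Final reachable set {q1, q2, q3, q4, q5} has 5 states.

5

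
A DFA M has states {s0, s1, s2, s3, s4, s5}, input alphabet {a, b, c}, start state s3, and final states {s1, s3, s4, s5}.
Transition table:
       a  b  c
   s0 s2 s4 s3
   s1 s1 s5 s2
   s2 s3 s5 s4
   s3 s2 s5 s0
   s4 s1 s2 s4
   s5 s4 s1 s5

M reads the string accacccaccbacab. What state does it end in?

s3 --a--> s2
s2 --c--> s4
s4 --c--> s4
s4 --a--> s1
s1 --c--> s2
s2 --c--> s4
s4 --c--> s4
s4 --a--> s1
s1 --c--> s2
s2 --c--> s4
s4 --b--> s2
s2 --a--> s3
s3 --c--> s0
s0 --a--> s2
s2 --b--> s5

s5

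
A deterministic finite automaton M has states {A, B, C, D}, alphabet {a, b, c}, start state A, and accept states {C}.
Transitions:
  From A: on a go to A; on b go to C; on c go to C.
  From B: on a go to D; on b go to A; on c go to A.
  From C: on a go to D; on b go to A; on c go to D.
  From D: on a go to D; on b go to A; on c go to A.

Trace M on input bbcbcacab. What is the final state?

C

A --b--> C
C --b--> A
A --c--> C
C --b--> A
A --c--> C
C --a--> D
D --c--> A
A --a--> A
A --b--> C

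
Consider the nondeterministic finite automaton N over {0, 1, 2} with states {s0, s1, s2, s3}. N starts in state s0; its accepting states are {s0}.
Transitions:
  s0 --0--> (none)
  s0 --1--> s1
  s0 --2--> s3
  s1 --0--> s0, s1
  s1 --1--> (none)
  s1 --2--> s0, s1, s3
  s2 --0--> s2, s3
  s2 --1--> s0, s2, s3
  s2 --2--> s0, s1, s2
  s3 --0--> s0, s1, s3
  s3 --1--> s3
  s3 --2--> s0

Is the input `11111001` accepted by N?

Start: {s0}
read 1: {s1}
read 1: {}
The reachable set is empty and stays empty for the remaining 6 symbols.
Reachable ∩ accepting = {} — empty.

rejected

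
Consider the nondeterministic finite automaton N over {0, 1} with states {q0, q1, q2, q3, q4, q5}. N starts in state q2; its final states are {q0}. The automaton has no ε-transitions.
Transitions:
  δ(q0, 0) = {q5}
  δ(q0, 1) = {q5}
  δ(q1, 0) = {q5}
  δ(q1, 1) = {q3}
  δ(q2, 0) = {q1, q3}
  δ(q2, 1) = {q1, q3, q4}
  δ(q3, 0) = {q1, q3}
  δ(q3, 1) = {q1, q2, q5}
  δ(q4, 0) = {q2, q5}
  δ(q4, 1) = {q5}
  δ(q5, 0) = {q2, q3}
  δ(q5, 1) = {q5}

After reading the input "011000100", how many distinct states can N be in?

Start: {q2}
read 0: {q1, q3}
read 1: {q1, q2, q3, q5}
read 1: {q1, q2, q3, q4, q5}
read 0: {q1, q2, q3, q5}
read 0: {q1, q2, q3, q5}
read 0: {q1, q2, q3, q5}
read 1: {q1, q2, q3, q4, q5}
read 0: {q1, q2, q3, q5}
read 0: {q1, q2, q3, q5}
Final reachable set {q1, q2, q3, q5} has 4 states.

4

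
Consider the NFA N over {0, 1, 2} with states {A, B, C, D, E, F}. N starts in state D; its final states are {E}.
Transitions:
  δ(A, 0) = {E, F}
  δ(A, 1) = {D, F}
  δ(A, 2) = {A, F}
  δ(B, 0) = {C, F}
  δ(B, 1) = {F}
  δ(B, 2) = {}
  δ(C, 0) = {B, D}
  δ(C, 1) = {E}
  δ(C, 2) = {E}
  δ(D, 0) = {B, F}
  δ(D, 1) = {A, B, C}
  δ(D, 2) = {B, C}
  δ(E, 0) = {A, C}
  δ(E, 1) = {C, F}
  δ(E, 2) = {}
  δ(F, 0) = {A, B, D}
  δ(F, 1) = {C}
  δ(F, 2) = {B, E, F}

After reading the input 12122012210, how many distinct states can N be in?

4

Start: {D}
read 1: {A, B, C}
read 2: {A, E, F}
read 1: {C, D, F}
read 2: {B, C, E, F}
read 2: {B, E, F}
read 0: {A, B, C, D, F}
read 1: {A, B, C, D, E, F}
read 2: {A, B, C, E, F}
read 2: {A, B, E, F}
read 1: {C, D, F}
read 0: {A, B, D, F}
Final reachable set {A, B, D, F} has 4 states.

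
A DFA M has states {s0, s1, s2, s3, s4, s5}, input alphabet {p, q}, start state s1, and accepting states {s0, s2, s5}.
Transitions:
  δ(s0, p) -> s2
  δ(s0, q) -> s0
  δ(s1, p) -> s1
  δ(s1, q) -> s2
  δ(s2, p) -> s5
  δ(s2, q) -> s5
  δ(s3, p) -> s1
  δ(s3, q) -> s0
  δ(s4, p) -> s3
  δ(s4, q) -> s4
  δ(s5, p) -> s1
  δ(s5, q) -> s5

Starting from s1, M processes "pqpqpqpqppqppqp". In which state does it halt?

s5

s1 --p--> s1
s1 --q--> s2
s2 --p--> s5
s5 --q--> s5
s5 --p--> s1
s1 --q--> s2
s2 --p--> s5
s5 --q--> s5
s5 --p--> s1
s1 --p--> s1
s1 --q--> s2
s2 --p--> s5
s5 --p--> s1
s1 --q--> s2
s2 --p--> s5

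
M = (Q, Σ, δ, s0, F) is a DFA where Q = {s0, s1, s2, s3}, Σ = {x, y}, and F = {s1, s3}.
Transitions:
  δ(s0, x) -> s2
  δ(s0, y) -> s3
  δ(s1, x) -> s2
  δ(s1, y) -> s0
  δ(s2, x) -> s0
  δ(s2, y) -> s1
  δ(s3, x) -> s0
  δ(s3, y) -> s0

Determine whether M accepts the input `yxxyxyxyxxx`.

s0 --y--> s3
s3 --x--> s0
s0 --x--> s2
s2 --y--> s1
s1 --x--> s2
s2 --y--> s1
s1 --x--> s2
s2 --y--> s1
s1 --x--> s2
s2 --x--> s0
s0 --x--> s2
End in state s2, which is not an accepting state.

rejected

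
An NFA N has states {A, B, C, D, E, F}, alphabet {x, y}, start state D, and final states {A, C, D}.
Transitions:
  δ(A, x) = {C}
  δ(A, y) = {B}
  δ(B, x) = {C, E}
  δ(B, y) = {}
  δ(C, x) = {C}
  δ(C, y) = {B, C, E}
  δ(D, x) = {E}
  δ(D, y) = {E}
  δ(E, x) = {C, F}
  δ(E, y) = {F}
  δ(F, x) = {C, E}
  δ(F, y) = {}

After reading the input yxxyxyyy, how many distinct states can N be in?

4

Start: {D}
read y: {E}
read x: {C, F}
read x: {C, E}
read y: {B, C, E, F}
read x: {C, E, F}
read y: {B, C, E, F}
read y: {B, C, E, F}
read y: {B, C, E, F}
Final reachable set {B, C, E, F} has 4 states.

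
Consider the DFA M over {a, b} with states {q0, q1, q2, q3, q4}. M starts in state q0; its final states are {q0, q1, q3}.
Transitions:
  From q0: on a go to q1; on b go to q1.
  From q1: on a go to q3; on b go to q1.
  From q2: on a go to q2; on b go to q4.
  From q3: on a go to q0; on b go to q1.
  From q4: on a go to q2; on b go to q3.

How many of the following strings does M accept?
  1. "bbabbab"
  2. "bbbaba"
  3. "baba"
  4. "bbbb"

"bbabbab": accepted
"bbbaba": accepted
"baba": accepted
"bbbb": accepted

4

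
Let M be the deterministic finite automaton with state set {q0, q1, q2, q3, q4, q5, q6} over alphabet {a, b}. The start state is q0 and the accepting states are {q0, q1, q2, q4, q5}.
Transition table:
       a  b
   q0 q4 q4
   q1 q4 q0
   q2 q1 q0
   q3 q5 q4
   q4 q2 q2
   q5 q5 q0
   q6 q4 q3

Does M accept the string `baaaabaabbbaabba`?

q0 --b--> q4
q4 --a--> q2
q2 --a--> q1
q1 --a--> q4
q4 --a--> q2
q2 --b--> q0
q0 --a--> q4
q4 --a--> q2
q2 --b--> q0
q0 --b--> q4
q4 --b--> q2
q2 --a--> q1
q1 --a--> q4
q4 --b--> q2
q2 --b--> q0
q0 --a--> q4
End in state q4, which is an accepting state.

accepted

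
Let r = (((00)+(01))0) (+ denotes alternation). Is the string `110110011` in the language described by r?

No split of 110110011 into u·v has ((00)+(01)) matching u and 0 matching v.

no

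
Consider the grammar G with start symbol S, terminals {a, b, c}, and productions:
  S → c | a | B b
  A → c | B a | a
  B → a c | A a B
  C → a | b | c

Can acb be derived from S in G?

yes

S ⇒ Bb ⇒ acb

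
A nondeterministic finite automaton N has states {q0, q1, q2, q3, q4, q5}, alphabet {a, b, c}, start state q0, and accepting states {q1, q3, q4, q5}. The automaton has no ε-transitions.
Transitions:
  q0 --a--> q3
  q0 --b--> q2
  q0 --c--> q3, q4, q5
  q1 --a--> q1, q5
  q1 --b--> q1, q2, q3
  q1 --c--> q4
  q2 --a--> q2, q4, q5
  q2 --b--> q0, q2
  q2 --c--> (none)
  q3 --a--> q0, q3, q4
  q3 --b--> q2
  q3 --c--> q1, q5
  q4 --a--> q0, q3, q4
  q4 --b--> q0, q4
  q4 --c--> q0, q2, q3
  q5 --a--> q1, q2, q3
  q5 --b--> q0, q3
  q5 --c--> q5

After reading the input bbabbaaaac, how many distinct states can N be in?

6

Start: {q0}
read b: {q2}
read b: {q0, q2}
read a: {q2, q3, q4, q5}
read b: {q0, q2, q3, q4}
read b: {q0, q2, q4}
read a: {q0, q2, q3, q4, q5}
read a: {q0, q1, q2, q3, q4, q5}
read a: {q0, q1, q2, q3, q4, q5}
read a: {q0, q1, q2, q3, q4, q5}
read c: {q0, q1, q2, q3, q4, q5}
Final reachable set {q0, q1, q2, q3, q4, q5} has 6 states.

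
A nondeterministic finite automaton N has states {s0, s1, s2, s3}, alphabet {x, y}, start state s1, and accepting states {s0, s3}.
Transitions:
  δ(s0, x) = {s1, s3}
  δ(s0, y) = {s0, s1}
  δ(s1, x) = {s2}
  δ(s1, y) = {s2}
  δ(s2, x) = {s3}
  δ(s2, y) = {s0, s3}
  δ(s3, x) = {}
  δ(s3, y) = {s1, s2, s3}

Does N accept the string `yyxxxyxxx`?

Start: {s1}
read y: {s2}
read y: {s0, s3}
read x: {s1, s3}
read x: {s2}
read x: {s3}
read y: {s1, s2, s3}
read x: {s2, s3}
read x: {s3}
read x: {}
Reachable ∩ accepting = {} — empty.

rejected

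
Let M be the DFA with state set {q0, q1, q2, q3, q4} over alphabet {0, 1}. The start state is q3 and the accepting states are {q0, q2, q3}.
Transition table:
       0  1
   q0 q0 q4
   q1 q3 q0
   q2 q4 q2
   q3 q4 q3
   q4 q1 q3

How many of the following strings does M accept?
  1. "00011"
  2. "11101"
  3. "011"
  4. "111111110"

3

"00011": accepted
"11101": accepted
"011": accepted
"111111110": rejected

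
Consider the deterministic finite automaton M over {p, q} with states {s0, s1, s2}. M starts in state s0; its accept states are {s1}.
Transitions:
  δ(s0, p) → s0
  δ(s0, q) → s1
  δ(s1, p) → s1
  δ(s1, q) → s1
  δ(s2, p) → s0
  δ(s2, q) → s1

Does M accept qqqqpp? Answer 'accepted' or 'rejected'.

s0 --q--> s1
s1 --q--> s1
s1 --q--> s1
s1 --q--> s1
s1 --p--> s1
s1 --p--> s1
End in state s1, which is an accepting state.

accepted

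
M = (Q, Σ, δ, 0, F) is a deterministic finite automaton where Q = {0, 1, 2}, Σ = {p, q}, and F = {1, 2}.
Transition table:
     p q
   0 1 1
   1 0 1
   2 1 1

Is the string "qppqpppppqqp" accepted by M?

rejected

0 --q--> 1
1 --p--> 0
0 --p--> 1
1 --q--> 1
1 --p--> 0
0 --p--> 1
1 --p--> 0
0 --p--> 1
1 --p--> 0
0 --q--> 1
1 --q--> 1
1 --p--> 0
End in state 0, which is not an accepting state.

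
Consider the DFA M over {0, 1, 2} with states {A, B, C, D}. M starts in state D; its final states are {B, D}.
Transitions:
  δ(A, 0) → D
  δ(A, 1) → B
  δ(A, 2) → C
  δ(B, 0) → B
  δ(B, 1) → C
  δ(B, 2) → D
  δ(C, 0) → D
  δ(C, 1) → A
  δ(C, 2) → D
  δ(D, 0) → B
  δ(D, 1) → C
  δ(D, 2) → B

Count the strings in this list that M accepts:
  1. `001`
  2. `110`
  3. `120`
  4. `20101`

`001`: rejected
`110`: accepted
`120`: accepted
`20101`: rejected

2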